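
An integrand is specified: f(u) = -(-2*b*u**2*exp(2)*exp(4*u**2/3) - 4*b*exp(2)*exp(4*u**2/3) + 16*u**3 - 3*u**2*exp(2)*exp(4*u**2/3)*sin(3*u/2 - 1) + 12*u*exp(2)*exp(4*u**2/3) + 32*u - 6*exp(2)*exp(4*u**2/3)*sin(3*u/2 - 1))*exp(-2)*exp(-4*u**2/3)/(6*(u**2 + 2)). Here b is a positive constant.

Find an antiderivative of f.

Since d/du undoes antidifferentiation here, F'(u) = f(u) is required of F(u).
Check: d/du[b*u/3 + exp(-4*u**2/3 - 2) - log(u**2 + 2) - cos(3*u/2 - 1)/3] = (2*b*u**2*exp(2)*exp(4*u**2/3) + 4*b*exp(2)*exp(4*u**2/3) - 16*u**3 + 3*u**2*exp(2)*exp(4*u**2/3)*sin(3*u/2 - 1) - 12*u*exp(2)*exp(4*u**2/3) - 32*u + 6*exp(2)*exp(4*u**2/3)*sin(3*u/2 - 1))/(6*u**2*exp(2)*exp(4*u**2/3) + 12*exp(2)*exp(4*u**2/3)), which equals f(u).

An antiderivative is F(u) = b*u/3 + exp(-4*u**2/3 - 2) - log(u**2 + 2) - cos(3*u/2 - 1)/3.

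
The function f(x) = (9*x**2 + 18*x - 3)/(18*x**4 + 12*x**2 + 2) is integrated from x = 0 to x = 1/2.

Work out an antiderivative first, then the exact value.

Antiderivative: F(x) = -x/(2*x**2 + 2/3) - 1/(2*x**2 + 2/3); value = 3/14

Recognize the product-rule pattern: f = u'v + uv' with u = 1/(2*x**2 + 2/3), v = -x - 1, so integration by parts undoes it.
F(x) = -x/(2*x**2 + 2/3) - 1/(2*x**2 + 2/3) is an antiderivative of f.
Check: d/dx[-x/(2*x**2 + 2/3) - 1/(2*x**2 + 2/3)] = (9*x**2 + 18*x - 3)/(18*x**4 + 12*x**2 + 2) = f(x).
F(1/2) = -9/7; F(0) = -3/2.
Integral = F(1/2) - F(0) = 3/14.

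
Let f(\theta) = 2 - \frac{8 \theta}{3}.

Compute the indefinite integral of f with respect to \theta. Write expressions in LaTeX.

Since d/d\theta undoes antidifferentiation here, F'(\theta) = f(\theta) is required of F(\theta).
Check: d/d\theta[- \frac{4 \theta^{2}}{3} + 2 \theta] = 2 - \frac{8 \theta}{3} = f(\theta).

F(\theta) = - \frac{4 \theta^{2}}{3} + 2 \theta + C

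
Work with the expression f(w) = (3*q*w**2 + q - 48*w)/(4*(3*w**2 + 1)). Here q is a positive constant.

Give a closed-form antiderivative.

Whatever form F(w) takes, F'(w) = f(w) is non-negotiable.
Check: d/dw[q*w/4 - 2*log(2*w**2 + 2/3)] = (3*q*w**2 + q - 48*w)/(12*w**2 + 4), which equals f(w).

An antiderivative is F(w) = q*w/4 - 2*log(2*w**2 + 2/3).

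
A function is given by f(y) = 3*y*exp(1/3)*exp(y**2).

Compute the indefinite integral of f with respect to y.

The substitution u = y**2 + 1/3 works: f is exactly (dF/du)*(du/dy) for that inner function.
Check: d/dy[3*exp(y**2 + 1/3)/2] = 3*y*exp(1/3)*exp(y**2) = f(y).

F(y) = 3*exp(y**2 + 1/3)/2 + C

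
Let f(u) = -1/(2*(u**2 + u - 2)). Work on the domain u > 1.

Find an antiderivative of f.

Factor the denominator (2*(u - 1)*(u + 2)) and decompose: f = 1/(6*(u + 2)) - 1/(6*(u - 1)); each piece integrates to a log, atan, or power term.
Check: d/du[-log(u - 1)/6 + log(u + 2)/6] = -1/(2*u**2 + 2*u - 4), which equals f(u).

An antiderivative is F(u) = -log(u - 1)/6 + log(u + 2)/6.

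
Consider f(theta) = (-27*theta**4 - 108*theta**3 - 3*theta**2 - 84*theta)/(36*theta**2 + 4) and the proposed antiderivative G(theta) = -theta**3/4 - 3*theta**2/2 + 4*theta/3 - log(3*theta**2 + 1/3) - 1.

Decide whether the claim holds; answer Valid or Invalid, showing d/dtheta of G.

Invalid: d/dtheta[G] - f = 4/3, which is not 0.

d/dtheta[G] = (-81*theta**4 - 324*theta**3 + 135*theta**2 - 252*theta + 16)/(108*theta**2 + 12)
d/dtheta[G] - f(theta) = 4/3 != 0.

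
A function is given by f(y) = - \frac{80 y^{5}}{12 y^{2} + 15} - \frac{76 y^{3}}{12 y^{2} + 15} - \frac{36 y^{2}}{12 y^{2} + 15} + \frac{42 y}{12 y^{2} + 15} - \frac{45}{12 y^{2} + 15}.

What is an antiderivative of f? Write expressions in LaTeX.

An antiderivative is F(y) = - \frac{10 y^{4} - 6 y^{2} + 18 y - 3 \log{\left(2 y^{2} + \frac{5}{2} \right)}}{6}.

The integrand splits into summands that can be handled one at a time.
Check: d/dy[- \frac{10 y^{4} - 6 y^{2} + 18 y - 3 \log{\left(2 y^{2} + \frac{5}{2} \right)}}{6}] = \frac{- 80 y^{5} - 76 y^{3} - 36 y^{2} + 42 y - 45}{12 y^{2} + 15}, which equals f(y).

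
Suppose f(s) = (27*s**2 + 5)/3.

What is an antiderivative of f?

An antiderivative is F(s) = (3*s - 2)*(3*s**2 + 2*s + 3)/3.

A candidate is checked by its d/ds: the result must match f(s).
Check: d/ds[(3*s - 2)*(3*s**2 + 2*s + 3)/3] = 9*s**2 + 5/3, which equals f(s).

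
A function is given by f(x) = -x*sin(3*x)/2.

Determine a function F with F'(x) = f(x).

A candidate is checked by its d/dx: the result must match f(x).
Check: d/dx[(3*x*cos(3*x) - sin(3*x))/18] = -x*sin(3*x)/2 = f(x).

An antiderivative is F(x) = (3*x*cos(3*x) - sin(3*x))/18.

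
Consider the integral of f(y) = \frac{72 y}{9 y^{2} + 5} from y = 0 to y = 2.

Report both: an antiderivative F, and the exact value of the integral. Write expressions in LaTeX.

Antiderivative: F(y) = 4 \log{\left(3 y^{2} + \frac{5}{3} \right)}; value = - 4 \log{\left(\frac{5}{3} \right)} + 4 \log{\left(\frac{41}{3} \right)}

The substitution u = 3 y^{2} + \frac{5}{3} works: f is exactly (dF/du)*(du/dy) for that inner function.
F(y) = 4 \log{\left(3 y^{2} + \frac{5}{3} \right)} is an antiderivative of f.
Check: d/dy[4 \log{\left(3 y^{2} + \frac{5}{3} \right)}] = \frac{72 y}{9 y^{2} + 5} = f(y).
F(2) = 4 \log{\left(\frac{41}{3} \right)}; F(0) = 4 \log{\left(\frac{5}{3} \right)}.
Integral = F(2) - F(0) = - 4 \log{\left(\frac{5}{3} \right)} + 4 \log{\left(\frac{41}{3} \right)}.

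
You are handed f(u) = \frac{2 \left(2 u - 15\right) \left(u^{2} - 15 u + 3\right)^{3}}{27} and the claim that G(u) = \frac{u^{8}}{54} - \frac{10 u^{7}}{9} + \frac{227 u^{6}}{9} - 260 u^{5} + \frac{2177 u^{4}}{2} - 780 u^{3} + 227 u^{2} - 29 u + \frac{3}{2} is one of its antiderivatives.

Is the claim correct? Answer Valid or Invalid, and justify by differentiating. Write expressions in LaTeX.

Invalid: d/du[G] - f = 1, which is not 0.

d/du[G] = \frac{4 u^{7}}{27} - \frac{70 u^{6}}{9} + \frac{454 u^{5}}{3} - 1300 u^{4} + 4354 u^{3} - 2340 u^{2} + 454 u - 29
d/du[G] - f(u) = 1 != 0.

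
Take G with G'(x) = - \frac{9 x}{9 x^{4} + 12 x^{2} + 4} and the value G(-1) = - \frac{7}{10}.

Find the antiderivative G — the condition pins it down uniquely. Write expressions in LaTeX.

G'(x) matches the chain-rule pattern g'(h)*h' with inner function h(x) = x^{2} + \frac{2}{3}; substituting u = h(x) collapses the integral.
A general antiderivative is \frac{1}{2 \left(x^{2} + \frac{2}{3}\right)} + C.
The condition gives C = - \frac{7}{10} - (\frac{3}{10}) = -1.
So G(x) = \frac{- 6 x^{2} - 1}{6 x^{2} + 4}.
Check: d/dx[\frac{- 6 x^{2} - 1}{6 x^{2} + 4}] = - \frac{9 x}{9 x^{4} + 12 x^{2} + 4} = G'(x).

G(x) = \frac{- 6 x^{2} - 1}{6 x^{2} + 4}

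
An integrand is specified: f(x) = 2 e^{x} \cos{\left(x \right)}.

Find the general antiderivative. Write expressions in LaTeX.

F(x) = e^{x} \sin{\left(x \right)} + e^{x} \cos{\left(x \right)} + C

Whatever form F(x) takes, F'(x) = f(x) is non-negotiable.
Check: d/dx[e^{x} \sin{\left(x \right)} + e^{x} \cos{\left(x \right)}] = 2 e^{x} \cos{\left(x \right)} = f(x).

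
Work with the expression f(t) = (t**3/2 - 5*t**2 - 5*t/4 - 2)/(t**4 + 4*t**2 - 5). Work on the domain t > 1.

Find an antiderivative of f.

The denominator factors as 4*(t - 1)*(t + 1)*(t**2 + 5); partial fractions split f into directly integrable pieces: (15*t - 92)/(24*(t**2 + 5)) + 25/(48*(t + 1)) - 31/(48*(t - 1)).
Check: d/dt[(-155*log(t - 1) + 125*log(t + 1) + 75*log(t**2 + 5) - 184*sqrt(5)*atan(sqrt(5)*t/5))/240] = (2*t**3 - 20*t**2 - 5*t - 8)/(4*t**4 + 16*t**2 - 20), which equals f(t).

An antiderivative is F(t) = (-155*log(t - 1) + 125*log(t + 1) + 75*log(t**2 + 5) - 184*sqrt(5)*atan(sqrt(5)*t/5))/240.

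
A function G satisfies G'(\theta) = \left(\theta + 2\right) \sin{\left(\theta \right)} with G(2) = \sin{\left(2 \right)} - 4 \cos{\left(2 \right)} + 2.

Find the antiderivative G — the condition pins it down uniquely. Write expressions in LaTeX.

A candidate passes only if d/d\theta[G] lands on the given G'(\theta) exactly.
A general antiderivative is - \theta \cos{\left(\theta \right)} + \sin{\left(\theta \right)} - 2 \cos{\left(\theta \right)} + C.
The condition gives C = \sin{\left(2 \right)} - 4 \cos{\left(2 \right)} + 2 - (\sin{\left(2 \right)} - 4 \cos{\left(2 \right)}) = 2.
So G(\theta) = - \theta \cos{\left(\theta \right)} + \sin{\left(\theta \right)} - 2 \cos{\left(\theta \right)} + 2.
Check: d/d\theta[- \theta \cos{\left(\theta \right)} + \sin{\left(\theta \right)} - 2 \cos{\left(\theta \right)} + 2] = \theta \sin{\left(\theta \right)} + 2 \sin{\left(\theta \right)}, which equals G'(\theta).

G(\theta) = - \theta \cos{\left(\theta \right)} + \sin{\left(\theta \right)} - 2 \cos{\left(\theta \right)} + 2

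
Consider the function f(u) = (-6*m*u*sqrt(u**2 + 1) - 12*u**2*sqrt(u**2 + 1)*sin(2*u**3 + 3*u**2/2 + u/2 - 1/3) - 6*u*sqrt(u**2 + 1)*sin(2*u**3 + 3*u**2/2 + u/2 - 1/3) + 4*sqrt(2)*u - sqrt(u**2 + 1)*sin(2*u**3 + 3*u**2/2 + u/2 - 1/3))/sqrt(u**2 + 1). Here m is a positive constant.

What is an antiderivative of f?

A first test for any F(u): its u-derivative must equal f(u) identically.
Check: d/du[-3*m*u**2 + 4*sqrt(2)*sqrt(u**2 + 1) + 2*cos(2*u**3 + 3*u**2/2 + u/2 - 1/3)] = (-6*m*u*sqrt(u**2 + 1) - 12*u**2*sqrt(u**2 + 1)*sin(2*u**3 + 3*u**2/2 + u/2 - 1/3) - 6*u*sqrt(u**2 + 1)*sin(2*u**3 + 3*u**2/2 + u/2 - 1/3) + 4*sqrt(2)*u - sqrt(u**2 + 1)*sin(2*u**3 + 3*u**2/2 + u/2 - 1/3))/sqrt(u**2 + 1) = f(u).

An antiderivative is F(u) = -3*m*u**2 + 4*sqrt(2)*sqrt(u**2 + 1) + 2*cos(2*u**3 + 3*u**2/2 + u/2 - 1/3).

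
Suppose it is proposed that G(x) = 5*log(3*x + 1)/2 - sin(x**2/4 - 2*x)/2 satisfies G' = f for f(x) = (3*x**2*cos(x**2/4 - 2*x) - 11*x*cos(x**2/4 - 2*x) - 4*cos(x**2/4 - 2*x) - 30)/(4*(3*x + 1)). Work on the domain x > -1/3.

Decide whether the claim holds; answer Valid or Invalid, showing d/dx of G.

Invalid: d/dx[G] - f = (-3*x**2*cos(x**2/4 - 2*x) + 11*x*cos(x**2/4 - 2*x) + 4*cos(x**2/4 - 2*x) + 30)/(6*x + 2), which is not 0.

d/dx[G] = (-3*x**2*cos(x**2/4 - 2*x) + 11*x*cos(x**2/4 - 2*x) + 4*cos(x**2/4 - 2*x) + 30)/(12*x + 4)
d/dx[G] - f(x) = (-3*x**2*cos(x**2/4 - 2*x) + 11*x*cos(x**2/4 - 2*x) + 4*cos(x**2/4 - 2*x) + 30)/(6*x + 2) != 0.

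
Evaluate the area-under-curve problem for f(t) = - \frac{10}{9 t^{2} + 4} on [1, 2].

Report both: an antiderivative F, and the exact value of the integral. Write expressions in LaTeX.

Antiderivative: F(t) = - \frac{5 \operatorname{atan}{\left(\frac{3 t}{2} \right)}}{3}; value = - \frac{5 \operatorname{atan}{\left(3 \right)}}{3} + \frac{5 \operatorname{atan}{\left(\frac{3}{2} \right)}}{3}

Recover f(t) by differentiating a candidate F(t); any mismatch rules it out.
F(t) = - \frac{5 \operatorname{atan}{\left(\frac{3 t}{2} \right)}}{3} is an antiderivative of f.
Check: d/dt[- \frac{5 \operatorname{atan}{\left(\frac{3 t}{2} \right)}}{3}] = - \frac{10}{9 t^{2} + 4} = f(t).
F(2) = - \frac{5 \operatorname{atan}{\left(3 \right)}}{3}; F(1) = - \frac{5 \operatorname{atan}{\left(\frac{3}{2} \right)}}{3}.
Integral = F(2) - F(1) = - \frac{5 \operatorname{atan}{\left(3 \right)}}{3} + \frac{5 \operatorname{atan}{\left(\frac{3}{2} \right)}}{3}.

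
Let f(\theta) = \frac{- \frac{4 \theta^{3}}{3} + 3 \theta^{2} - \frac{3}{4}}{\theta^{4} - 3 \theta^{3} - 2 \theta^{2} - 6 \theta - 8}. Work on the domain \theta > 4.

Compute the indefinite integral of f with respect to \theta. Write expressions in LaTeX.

F(\theta) = - \frac{457 \log{\left(\theta - 4 \right)}}{1080} - \frac{43 \log{\left(\theta + 1 \right)}}{180} - \frac{145 \log{\left(\theta^{2} + 2 \right)}}{432} + \frac{49 \sqrt{2} \operatorname{atan}{\left(\frac{\sqrt{2} \theta}{2} \right)}}{216} + C

Factor the denominator (12 \left(\theta - 4\right) \left(\theta + 1\right) \left(\theta^{2} + 2\right)) and decompose: f = - \frac{145 \theta - 98}{216 \left(\theta^{2} + 2\right)} - \frac{43}{180 \left(\theta + 1\right)} - \frac{457}{1080 \left(\theta - 4\right)}; each piece integrates to a log, atan, or power term.
Check: d/d\theta[- \frac{457 \log{\left(\theta - 4 \right)}}{1080} - \frac{43 \log{\left(\theta + 1 \right)}}{180} - \frac{145 \log{\left(\theta^{2} + 2 \right)}}{432} + \frac{49 \sqrt{2} \operatorname{atan}{\left(\frac{\sqrt{2} \theta}{2} \right)}}{216}] = \frac{- 16 \theta^{3} + 36 \theta^{2} - 9}{12 \theta^{4} - 36 \theta^{3} - 24 \theta^{2} - 72 \theta - 96}, which equals f(\theta).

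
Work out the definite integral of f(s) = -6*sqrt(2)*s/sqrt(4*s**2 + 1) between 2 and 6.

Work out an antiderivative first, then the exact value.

Antiderivative: F(s) = -3*sqrt(2*s**2 + 1/2); value = -3*sqrt(290)/2 + 3*sqrt(34)/2

The substitution u = 2*s**2 + 1/2 works: f is exactly (dF/du)*(du/ds) for that inner function.
F(s) = -3*sqrt(2*s**2 + 1/2) is an antiderivative of f.
Check: d/ds[-3*sqrt(2*s**2 + 1/2)] = -6*sqrt(2)*s/sqrt(4*s**2 + 1) = f(s).
F(6) = -3*sqrt(290)/2; F(2) = -3*sqrt(34)/2.
Integral = F(6) - F(2) = -3*sqrt(290)/2 + 3*sqrt(34)/2.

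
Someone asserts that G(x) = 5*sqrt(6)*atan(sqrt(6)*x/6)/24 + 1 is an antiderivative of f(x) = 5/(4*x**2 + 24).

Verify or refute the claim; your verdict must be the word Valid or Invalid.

Valid - the claim checks out under differentiation.

d/dx[G] = 5/(4*x**2 + 24)
This equals f(x) exactly, so the claim holds.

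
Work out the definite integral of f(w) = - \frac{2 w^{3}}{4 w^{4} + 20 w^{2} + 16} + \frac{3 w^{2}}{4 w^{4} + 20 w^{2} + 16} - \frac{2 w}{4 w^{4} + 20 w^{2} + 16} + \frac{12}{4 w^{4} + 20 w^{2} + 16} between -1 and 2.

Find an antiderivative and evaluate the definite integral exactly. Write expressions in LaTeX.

Integrate term by term and add the pieces.
F(w) = \frac{- \log{\left(\frac{w^{2}}{2} + 2 \right)} + 3 \operatorname{atan}{\left(w \right)}}{4} is an antiderivative of f.
Check: d/dw[\frac{- \log{\left(\frac{w^{2}}{2} + 2 \right)} + 3 \operatorname{atan}{\left(w \right)}}{4}] = \frac{- 2 w^{3} + 3 w^{2} - 2 w + 12}{4 w^{4} + 20 w^{2} + 16}, which equals f(w).
F(2) = - \frac{\log{\left(4 \right)}}{4} + \frac{3 \operatorname{atan}{\left(2 \right)}}{4}; F(-1) = - \frac{3 \pi}{16} - \frac{\log{\left(\frac{5}{2} \right)}}{4}.
Integral = F(2) - F(-1) = - \frac{\log{\left(4 \right)}}{4} + \frac{\log{\left(\frac{5}{2} \right)}}{4} + \frac{3 \pi}{16} + \frac{3 \operatorname{atan}{\left(2 \right)}}{4}.

Antiderivative: F(w) = \frac{- \log{\left(\frac{w^{2}}{2} + 2 \right)} + 3 \operatorname{atan}{\left(w \right)}}{4}; value = - \frac{\log{\left(4 \right)}}{4} + \frac{\log{\left(\frac{5}{2} \right)}}{4} + \frac{3 \pi}{16} + \frac{3 \operatorname{atan}{\left(2 \right)}}{4}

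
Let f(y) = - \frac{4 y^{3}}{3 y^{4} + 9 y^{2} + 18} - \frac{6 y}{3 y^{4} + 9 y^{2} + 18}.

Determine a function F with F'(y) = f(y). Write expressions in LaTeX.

The substitution u = \frac{y^{4}}{3} + y^{2} + 2 works: f is exactly (dF/du)*(du/dy) for that inner function.
Check: d/dy[- \frac{\log{\left(\frac{y^{4}}{3} + y^{2} + 2 \right)}}{3}] = \frac{- 4 y^{3} - 6 y}{3 y^{4} + 9 y^{2} + 18}, which equals f(y).

An antiderivative is F(y) = - \frac{\log{\left(\frac{y^{4}}{3} + y^{2} + 2 \right)}}{3}.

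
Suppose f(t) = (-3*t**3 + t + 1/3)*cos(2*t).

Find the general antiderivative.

Any candidate F(t) must reproduce f(t) exactly when differentiated.
Check: d/dt[-(36*t**3*sin(2*t) + 54*t**2*cos(2*t) - 66*t*sin(2*t) - 4*sin(2*t) - 33*cos(2*t))/24] = -3*t**3*cos(2*t) + t*cos(2*t) + cos(2*t)/3, which equals f(t).

F(t) = -(36*t**3*sin(2*t) + 54*t**2*cos(2*t) - 66*t*sin(2*t) - 4*sin(2*t) - 33*cos(2*t))/24 + C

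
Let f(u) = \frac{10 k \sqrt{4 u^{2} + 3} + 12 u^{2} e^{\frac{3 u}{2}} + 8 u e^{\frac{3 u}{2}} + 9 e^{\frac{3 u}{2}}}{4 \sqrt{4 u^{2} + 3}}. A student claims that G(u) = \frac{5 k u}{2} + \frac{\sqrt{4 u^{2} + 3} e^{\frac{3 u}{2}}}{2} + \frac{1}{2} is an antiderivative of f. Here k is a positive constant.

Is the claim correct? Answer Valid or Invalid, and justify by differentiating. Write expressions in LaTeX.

Valid. The derivative of G reproduces f.

d/du[G] = \frac{10 k \sqrt{4 u^{2} + 3} + 12 u^{2} e^{\frac{3 u}{2}} + 8 u e^{\frac{3 u}{2}} + 9 e^{\frac{3 u}{2}}}{4 \sqrt{4 u^{2} + 3}}
This equals f(u) exactly, so the claim holds.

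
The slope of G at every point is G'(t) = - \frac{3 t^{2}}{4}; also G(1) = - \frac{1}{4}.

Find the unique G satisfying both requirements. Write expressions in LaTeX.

Any candidate G(t) must reproduce the stated G'(t) exactly.
A general antiderivative is - \frac{t^{3}}{4} + C.
The condition gives C = - \frac{1}{4} - (- \frac{1}{4}) = 0.
So G(t) = - \frac{t^{3}}{4}.
Check: d/dt[- \frac{t^{3}}{4}] = - \frac{3 t^{2}}{4} = G'(t).

G(t) = - \frac{t^{3}}{4}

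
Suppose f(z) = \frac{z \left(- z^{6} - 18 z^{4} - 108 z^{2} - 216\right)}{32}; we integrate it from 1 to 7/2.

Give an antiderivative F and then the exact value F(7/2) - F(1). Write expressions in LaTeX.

Antiderivative: F(z) = - \frac{z^{8}}{256} - \frac{3 z^{6}}{32} - \frac{27 z^{4}}{32} - \frac{27 z^{2}}{8}; value = - \frac{27783585}{65536}

f matches the chain-rule pattern g'(h)*h' with inner function h(z) = - \frac{z^{2}}{4} - \frac{3}{2}; substituting u = h(z) collapses the integral.
F(z) = - \frac{z^{8}}{256} - \frac{3 z^{6}}{32} - \frac{27 z^{4}}{32} - \frac{27 z^{2}}{8} is an antiderivative of f.
Check: d/dz[- \frac{z^{8}}{256} - \frac{3 z^{6}}{32} - \frac{27 z^{4}}{32} - \frac{27 z^{2}}{8}] = - \frac{z^{7}}{32} - \frac{9 z^{5}}{16} - \frac{27 z^{3}}{8} - \frac{27 z}{4}, which equals f(z).
F(7/2) = - \frac{28066465}{65536}; F(1) = - \frac{1105}{256}.
Integral = F(7/2) - F(1) = - \frac{27783585}{65536}.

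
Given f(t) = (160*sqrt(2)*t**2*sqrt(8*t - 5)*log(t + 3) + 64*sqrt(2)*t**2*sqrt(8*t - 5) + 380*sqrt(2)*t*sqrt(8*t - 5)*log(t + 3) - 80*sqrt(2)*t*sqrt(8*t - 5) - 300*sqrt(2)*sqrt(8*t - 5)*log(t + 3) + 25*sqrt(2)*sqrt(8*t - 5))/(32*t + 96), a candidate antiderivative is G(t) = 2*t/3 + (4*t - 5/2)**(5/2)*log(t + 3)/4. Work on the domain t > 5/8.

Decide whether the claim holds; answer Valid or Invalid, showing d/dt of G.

Invalid: d/dt[G] - f = 2/3, which is not 0.

d/dt[G] = (480*sqrt(2)*t**2*sqrt(8*t - 5)*log(t + 3) + 192*sqrt(2)*t**2*sqrt(8*t - 5) + 1140*sqrt(2)*t*sqrt(8*t - 5)*log(t + 3) - 240*sqrt(2)*t*sqrt(8*t - 5) + 64*t - 900*sqrt(2)*sqrt(8*t - 5)*log(t + 3) + 75*sqrt(2)*sqrt(8*t - 5) + 192)/(96*t + 288)
d/dt[G] - f(t) = 2/3 != 0.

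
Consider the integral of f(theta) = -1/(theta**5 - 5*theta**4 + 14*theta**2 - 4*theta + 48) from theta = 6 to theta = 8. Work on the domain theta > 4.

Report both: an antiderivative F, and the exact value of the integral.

Antiderivative: F(theta) = -(55*log(theta - 4) - 108*log(theta - 3) + 33*log(theta + 2) + 10*log(theta**2 + 2) + 85*sqrt(2)*atan(sqrt(2)*theta/2))/5940; value = -17*sqrt(2)*atan(4*sqrt(2))/1188 - log(3)/55 - log(4)/108 - log(10)/180 - log(66)/594 + log(38)/594 + log(2)/108 + log(8)/180 + 17*sqrt(2)*atan(3*sqrt(2))/1188 + log(5)/55

Factor the denominator ((theta - 4)*(theta - 3)*(theta + 2)*(theta**2 + 2)) and decompose: f = -(2*theta + 17)/(594*(theta**2 + 2)) - 1/(180*(theta + 2)) + 1/(55*(theta - 3)) - 1/(108*(theta - 4)); each piece integrates to a log, atan, or power term.
F(theta) = -(55*log(theta - 4) - 108*log(theta - 3) + 33*log(theta + 2) + 10*log(theta**2 + 2) + 85*sqrt(2)*atan(sqrt(2)*theta/2))/5940 is an antiderivative of f.
Check: d/dtheta[-(55*log(theta - 4) - 108*log(theta - 3) + 33*log(theta + 2) + 10*log(theta**2 + 2) + 85*sqrt(2)*atan(sqrt(2)*theta/2))/5940] = -1/(theta**5 - 5*theta**4 + 14*theta**2 - 4*theta + 48) = f(theta).
F(8) = -17*sqrt(2)*atan(4*sqrt(2))/1188 - log(4)/108 - log(10)/180 - log(66)/594 + log(5)/55; F(6) = -17*sqrt(2)*atan(3*sqrt(2))/1188 - log(8)/180 - log(2)/108 - log(38)/594 + log(3)/55.
Integral = F(8) - F(6) = -17*sqrt(2)*atan(4*sqrt(2))/1188 - log(3)/55 - log(4)/108 - log(10)/180 - log(66)/594 + log(38)/594 + log(2)/108 + log(8)/180 + 17*sqrt(2)*atan(3*sqrt(2))/1188 + log(5)/55.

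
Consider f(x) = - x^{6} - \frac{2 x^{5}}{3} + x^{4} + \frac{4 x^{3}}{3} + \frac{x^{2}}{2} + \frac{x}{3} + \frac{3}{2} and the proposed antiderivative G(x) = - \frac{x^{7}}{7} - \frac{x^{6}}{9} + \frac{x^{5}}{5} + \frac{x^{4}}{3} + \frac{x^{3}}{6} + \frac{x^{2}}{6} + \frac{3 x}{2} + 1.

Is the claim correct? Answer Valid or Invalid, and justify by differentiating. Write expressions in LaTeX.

d/dx[G] = - x^{6} - \frac{2 x^{5}}{3} + x^{4} + \frac{4 x^{3}}{3} + \frac{x^{2}}{2} + \frac{x}{3} + \frac{3}{2}
This equals f(x) exactly, so the claim holds.

Valid. The derivative of G reproduces f.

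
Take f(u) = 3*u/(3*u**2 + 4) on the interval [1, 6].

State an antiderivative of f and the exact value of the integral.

The substitution w = 3*u**2 + 4 works: f is exactly (dF/dw)*(dw/du) for that inner function.
F(u) = log(3*u**2 + 4)/2 is an antiderivative of f.
Check: d/du[log(3*u**2 + 4)/2] = 3*u/(3*u**2 + 4) = f(u).
F(6) = log(112)/2; F(1) = log(7)/2.
Integral = F(6) - F(1) = -log(7)/2 + log(112)/2.

Antiderivative: F(u) = log(3*u**2 + 4)/2; value = -log(7)/2 + log(112)/2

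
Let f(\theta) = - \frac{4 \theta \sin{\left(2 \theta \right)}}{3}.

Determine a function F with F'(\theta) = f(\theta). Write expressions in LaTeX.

An antiderivative F(\theta) passes only if d/d\theta[F] lands on f(\theta) exactly.
Check: d/d\theta[\frac{2 \theta \cos{\left(2 \theta \right)} - \sin{\left(2 \theta \right)}}{3}] = - \frac{4 \theta \sin{\left(2 \theta \right)}}{3} = f(\theta).

An antiderivative is F(\theta) = \frac{2 \theta \cos{\left(2 \theta \right)} - \sin{\left(2 \theta \right)}}{3}.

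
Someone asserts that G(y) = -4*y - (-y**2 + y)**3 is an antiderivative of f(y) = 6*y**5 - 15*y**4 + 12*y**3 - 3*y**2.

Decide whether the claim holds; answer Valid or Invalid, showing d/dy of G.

Invalid: d/dy[G] - f = -4, which is not 0.

d/dy[G] = 6*y**5 - 15*y**4 + 12*y**3 - 3*y**2 - 4
d/dy[G] - f(y) = -4 != 0.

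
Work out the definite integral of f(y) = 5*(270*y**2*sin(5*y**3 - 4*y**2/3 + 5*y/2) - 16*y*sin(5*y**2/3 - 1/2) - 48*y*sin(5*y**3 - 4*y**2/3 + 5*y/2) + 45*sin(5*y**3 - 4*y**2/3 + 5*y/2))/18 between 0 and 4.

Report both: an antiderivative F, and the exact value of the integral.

A first test for any F(y): its y-derivative must equal f(y) identically.
F(y) = 4*cos(5*y**2/3 - 1/2)/3 - 5*cos(5*y**3 - 4*y**2/3 + 5*y/2) is an antiderivative of f.
Check: d/dy[4*cos(5*y**2/3 - 1/2)/3 - 5*cos(5*y**3 - 4*y**2/3 + 5*y/2)] = 75*y**2*sin(5*y**3 - 4*y**2/3 + 5*y/2) - 40*y*sin(5*y**2/3 - 1/2)/9 - 40*y*sin(5*y**3 - 4*y**2/3 + 5*y/2)/3 + 25*sin(5*y**3 - 4*y**2/3 + 5*y/2)/2, which equals f(y).
F(4) = -5*cos(926/3) + 4*cos(157/6)/3; F(0) = -5 + 4*cos(1/2)/3.
Integral = F(4) - F(0) = -5*cos(926/3) - 4*cos(1/2)/3 + 4*cos(157/6)/3 + 5.

Antiderivative: F(y) = 4*cos(5*y**2/3 - 1/2)/3 - 5*cos(5*y**3 - 4*y**2/3 + 5*y/2); value = -5*cos(926/3) - 4*cos(1/2)/3 + 4*cos(157/6)/3 + 5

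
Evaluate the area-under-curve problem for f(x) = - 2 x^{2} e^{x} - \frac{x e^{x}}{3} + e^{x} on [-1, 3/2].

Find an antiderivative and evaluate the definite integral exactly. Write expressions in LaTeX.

Antiderivative: F(x) = \frac{\left(- 6 x^{2} + 11 x - 8\right) e^{x}}{3}; value = - \frac{5 e^{\frac{3}{2}}}{3} + \frac{25}{3 e}

Recognize the product-rule pattern: f = u'v + uv' with u = - 2 x^{2} + \frac{11 x}{3} - \frac{8}{3}, v = e^{x}, so integration by parts undoes it.
F(x) = \frac{\left(- 6 x^{2} + 11 x - 8\right) e^{x}}{3} is an antiderivative of f.
Check: d/dx[\frac{\left(- 6 x^{2} + 11 x - 8\right) e^{x}}{3}] = - 2 x^{2} e^{x} - \frac{x e^{x}}{3} + e^{x} = f(x).
F(3/2) = - \frac{5 e^{\frac{3}{2}}}{3}; F(-1) = - \frac{25}{3 e}.
Integral = F(3/2) - F(-1) = - \frac{5 e^{\frac{3}{2}}}{3} + \frac{25}{3 e}.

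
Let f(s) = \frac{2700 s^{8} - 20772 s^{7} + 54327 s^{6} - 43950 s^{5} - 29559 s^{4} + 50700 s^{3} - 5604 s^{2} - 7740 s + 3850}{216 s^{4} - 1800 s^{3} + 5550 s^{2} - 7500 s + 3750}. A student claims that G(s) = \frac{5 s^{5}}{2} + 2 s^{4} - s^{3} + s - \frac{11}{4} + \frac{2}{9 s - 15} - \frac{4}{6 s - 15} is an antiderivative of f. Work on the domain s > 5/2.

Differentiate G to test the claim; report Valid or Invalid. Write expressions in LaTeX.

d/ds[G] = \frac{2700 s^{8} - 20772 s^{7} + 54327 s^{6} - 43950 s^{5} - 29559 s^{4} + 50700 s^{3} - 5604 s^{2} - 7740 s + 3850}{216 s^{4} - 1800 s^{3} + 5550 s^{2} - 7500 s + 3750}
This equals f(s) exactly, so the claim holds.

Valid: G'(s) = f(s).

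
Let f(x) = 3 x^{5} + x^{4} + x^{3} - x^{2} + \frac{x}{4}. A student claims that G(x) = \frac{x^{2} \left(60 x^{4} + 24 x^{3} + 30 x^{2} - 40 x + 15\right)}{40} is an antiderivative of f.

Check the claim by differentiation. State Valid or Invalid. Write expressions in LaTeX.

Invalid: d/dx[G] - f = 6 x^{5} + 2 x^{4} + 2 x^{3} - 2 x^{2} + \frac{x}{2}, which is not 0.

d/dx[G] = 9 x^{5} + 3 x^{4} + 3 x^{3} - 3 x^{2} + \frac{3 x}{4}
d/dx[G] - f(x) = 6 x^{5} + 2 x^{4} + 2 x^{3} - 2 x^{2} + \frac{x}{2} != 0.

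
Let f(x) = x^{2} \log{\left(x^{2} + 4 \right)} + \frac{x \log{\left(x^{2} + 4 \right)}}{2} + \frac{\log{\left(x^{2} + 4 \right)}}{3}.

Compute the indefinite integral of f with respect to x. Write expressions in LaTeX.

The integrand splits into summands that can be handled one at a time.
Check: d/dx[\frac{x^{3} \log{\left(x^{2} + 4 \right)}}{3} - \frac{2 x^{3}}{9} + \frac{x^{2} \log{\left(x^{2} + 4 \right)}}{4} - \frac{x^{2}}{4} + \frac{x \log{\left(x^{2} + 4 \right)}}{3} + 2 x + \log{\left(x^{2} + 4 \right)} - 4 \operatorname{atan}{\left(\frac{x}{2} \right)}] = x^{2} \log{\left(x^{2} + 4 \right)} + \frac{x \log{\left(x^{2} + 4 \right)}}{2} + \frac{\log{\left(x^{2} + 4 \right)}}{3} = f(x).

F(x) = \frac{x^{3} \log{\left(x^{2} + 4 \right)}}{3} - \frac{2 x^{3}}{9} + \frac{x^{2} \log{\left(x^{2} + 4 \right)}}{4} - \frac{x^{2}}{4} + \frac{x \log{\left(x^{2} + 4 \right)}}{3} + 2 x + \log{\left(x^{2} + 4 \right)} - 4 \operatorname{atan}{\left(\frac{x}{2} \right)} + C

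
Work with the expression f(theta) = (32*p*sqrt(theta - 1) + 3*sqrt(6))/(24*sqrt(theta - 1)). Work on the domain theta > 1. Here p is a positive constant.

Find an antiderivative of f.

An antiderivative is F(theta) = 4*p*theta/3 + sqrt(3*theta/2 - 3/2)/2.

Any candidate F(theta) must reproduce f(theta) exactly when differentiated.
Check: d/dtheta[4*p*theta/3 + sqrt(3*theta/2 - 3/2)/2] = (32*p*sqrt(theta - 1) + 3*sqrt(6))/(24*sqrt(theta - 1)) = f(theta).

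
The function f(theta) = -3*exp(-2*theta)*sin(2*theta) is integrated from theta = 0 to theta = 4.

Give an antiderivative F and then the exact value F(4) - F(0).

For F(theta) to be correct the identity F'(theta) - f(theta) = 0 must hold.
F(theta) = 3*(sin(2*theta) + cos(2*theta))*exp(-2*theta)/4 is an antiderivative of f.
Check: d/dtheta[3*(sin(2*theta) + cos(2*theta))*exp(-2*theta)/4] = -3*exp(-2*theta)*sin(2*theta) = f(theta).
F(4) = 3*exp(-8)*cos(8)/4 + 3*exp(-8)*sin(8)/4; F(0) = 3/4.
Integral = F(4) - F(0) = -3/4 + 3*exp(-8)*cos(8)/4 + 3*exp(-8)*sin(8)/4.

Antiderivative: F(theta) = 3*(sin(2*theta) + cos(2*theta))*exp(-2*theta)/4; value = -3/4 + 3*exp(-8)*cos(8)/4 + 3*exp(-8)*sin(8)/4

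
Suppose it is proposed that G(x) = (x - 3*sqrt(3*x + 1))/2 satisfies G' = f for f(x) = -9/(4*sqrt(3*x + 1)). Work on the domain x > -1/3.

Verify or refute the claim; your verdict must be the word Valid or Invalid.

d/dx[G] = (2*sqrt(3*x + 1) - 9)/(4*sqrt(3*x + 1))
d/dx[G] - f(x) = 1/2 != 0.

Invalid: d/dx[G] - f = 1/2, which is not 0.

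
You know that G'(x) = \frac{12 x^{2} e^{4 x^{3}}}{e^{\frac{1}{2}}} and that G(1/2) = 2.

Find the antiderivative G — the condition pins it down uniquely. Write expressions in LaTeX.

G(x) = \frac{e^{4 x^{3}}}{e^{\frac{1}{2}}} + 1

G'(x) matches the chain-rule pattern g'(h)*h' with inner function h(x) = 4 x^{3} - \frac{1}{2}; substituting u = h(x) collapses the integral.
A general antiderivative is e^{4 x^{3} - \frac{1}{2}} + C.
The condition gives C = 2 - (1) = 1.
So G(x) = \frac{e^{4 x^{3}}}{e^{\frac{1}{2}}} + 1.
Check: d/dx[\frac{e^{4 x^{3}}}{e^{\frac{1}{2}}} + 1] = \frac{12 x^{2} e^{4 x^{3}}}{e^{\frac{1}{2}}} = G'(x).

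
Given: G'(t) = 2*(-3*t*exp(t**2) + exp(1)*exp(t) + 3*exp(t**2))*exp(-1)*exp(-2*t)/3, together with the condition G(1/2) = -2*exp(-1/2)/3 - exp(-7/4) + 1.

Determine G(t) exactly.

G(t) = -(-3*exp(t) + 2 + 3*exp(-1)*exp(-t)*exp(t**2))*exp(-t)/3

For G(t) to be correct, d/dt[G] must agree with the stated G'(t) identically.
A general antiderivative is -exp(t**2 - 2*t - 1) - 2*exp(-t)/3 + C.
The condition gives C = -2*exp(-1/2)/3 - exp(-7/4) + 1 - (-2*exp(-1/2)/3 - exp(-7/4)) = 1.
So G(t) = -(-3*exp(t) + 2 + 3*exp(-1)*exp(-t)*exp(t**2))*exp(-t)/3.
Check: d/dt[-(-3*exp(t) + 2 + 3*exp(-1)*exp(-t)*exp(t**2))*exp(-t)/3] = (-6*t*exp(t**2) + 2*exp(1)*exp(t) + 6*exp(t**2))*exp(-1)*exp(-2*t)/3, which equals G'(t).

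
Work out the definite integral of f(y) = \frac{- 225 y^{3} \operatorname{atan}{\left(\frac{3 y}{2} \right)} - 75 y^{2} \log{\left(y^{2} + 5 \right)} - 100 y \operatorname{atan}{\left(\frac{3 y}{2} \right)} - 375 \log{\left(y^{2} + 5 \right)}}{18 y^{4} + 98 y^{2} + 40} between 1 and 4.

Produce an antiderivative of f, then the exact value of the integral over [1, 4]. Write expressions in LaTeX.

Antiderivative: F(y) = - \frac{25 \log{\left(y^{2} + 5 \right)} \operatorname{atan}{\left(\frac{3 y}{2} \right)}}{4}; value = - \frac{25 \log{\left(21 \right)} \operatorname{atan}{\left(6 \right)}}{4} + \frac{25 \log{\left(6 \right)} \operatorname{atan}{\left(\frac{3}{2} \right)}}{4}

Recognize the product-rule pattern: f = u'v + uv' with u = - \frac{25 \operatorname{atan}{\left(\frac{3 y}{2} \right)}}{4}, v = \log{\left(y^{2} + 5 \right)}, so integration by parts undoes it.
F(y) = - \frac{25 \log{\left(y^{2} + 5 \right)} \operatorname{atan}{\left(\frac{3 y}{2} \right)}}{4} is an antiderivative of f.
Check: d/dy[- \frac{25 \log{\left(y^{2} + 5 \right)} \operatorname{atan}{\left(\frac{3 y}{2} \right)}}{4}] = \frac{- 225 y^{3} \operatorname{atan}{\left(\frac{3 y}{2} \right)} - 75 y^{2} \log{\left(y^{2} + 5 \right)} - 100 y \operatorname{atan}{\left(\frac{3 y}{2} \right)} - 375 \log{\left(y^{2} + 5 \right)}}{18 y^{4} + 98 y^{2} + 40} = f(y).
F(4) = - \frac{25 \log{\left(21 \right)} \operatorname{atan}{\left(6 \right)}}{4}; F(1) = - \frac{25 \log{\left(6 \right)} \operatorname{atan}{\left(\frac{3}{2} \right)}}{4}.
Integral = F(4) - F(1) = - \frac{25 \log{\left(21 \right)} \operatorname{atan}{\left(6 \right)}}{4} + \frac{25 \log{\left(6 \right)} \operatorname{atan}{\left(\frac{3}{2} \right)}}{4}.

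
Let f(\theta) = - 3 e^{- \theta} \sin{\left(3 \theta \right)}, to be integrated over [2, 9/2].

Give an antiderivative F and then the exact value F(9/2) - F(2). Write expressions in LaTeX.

Since d/d\theta undoes antidifferentiation here, F'(\theta) = f(\theta) is required of F(\theta).
F(\theta) = \frac{3 \left(\sin{\left(3 \theta \right)} + 3 \cos{\left(3 \theta \right)}\right) e^{- \theta}}{10} is an antiderivative of f.
Check: d/d\theta[\frac{3 \left(\sin{\left(3 \theta \right)} + 3 \cos{\left(3 \theta \right)}\right) e^{- \theta}}{10}] = - 3 e^{- \theta} \sin{\left(3 \theta \right)} = f(\theta).
F(9/2) = \frac{3 \sin{\left(\frac{27}{2} \right)}}{10 e^{\frac{9}{2}}} + \frac{9 \cos{\left(\frac{27}{2} \right)}}{10 e^{\frac{9}{2}}}; F(2) = \frac{3 \sin{\left(6 \right)}}{10 e^{2}} + \frac{9 \cos{\left(6 \right)}}{10 e^{2}}.
Integral = F(9/2) - F(2) = - \frac{9 \cos{\left(6 \right)}}{10 e^{2}} + \frac{3 \sin{\left(\frac{27}{2} \right)}}{10 e^{\frac{9}{2}}} + \frac{9 \cos{\left(\frac{27}{2} \right)}}{10 e^{\frac{9}{2}}} - \frac{3 \sin{\left(6 \right)}}{10 e^{2}}.

Antiderivative: F(\theta) = \frac{3 \left(\sin{\left(3 \theta \right)} + 3 \cos{\left(3 \theta \right)}\right) e^{- \theta}}{10}; value = - \frac{9 \cos{\left(6 \right)}}{10 e^{2}} + \frac{3 \sin{\left(\frac{27}{2} \right)}}{10 e^{\frac{9}{2}}} + \frac{9 \cos{\left(\frac{27}{2} \right)}}{10 e^{\frac{9}{2}}} - \frac{3 \sin{\left(6 \right)}}{10 e^{2}}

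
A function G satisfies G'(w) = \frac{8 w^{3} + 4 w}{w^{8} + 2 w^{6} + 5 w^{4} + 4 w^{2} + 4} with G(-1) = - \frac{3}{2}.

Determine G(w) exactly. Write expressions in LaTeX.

G'(w) matches the chain-rule pattern g'(h)*h' with inner function h(w) = \frac{w^{4}}{2} + \frac{w^{2}}{2} + 1; substituting u = h(w) collapses the integral.
A general antiderivative is - \frac{1}{\frac{w^{4}}{2} + \frac{w^{2}}{2} + 1} + C.
The condition gives C = - \frac{3}{2} - (- \frac{1}{2}) = -1.
So G(w) = \frac{- w^{4} - w^{2} - 4}{w^{4} + w^{2} + 2}.
Check: d/dw[\frac{- w^{4} - w^{2} - 4}{w^{4} + w^{2} + 2}] = \frac{8 w^{3} + 4 w}{w^{8} + 2 w^{6} + 5 w^{4} + 4 w^{2} + 4} = G'(w).

G(w) = \frac{- w^{4} - w^{2} - 4}{w^{4} + w^{2} + 2}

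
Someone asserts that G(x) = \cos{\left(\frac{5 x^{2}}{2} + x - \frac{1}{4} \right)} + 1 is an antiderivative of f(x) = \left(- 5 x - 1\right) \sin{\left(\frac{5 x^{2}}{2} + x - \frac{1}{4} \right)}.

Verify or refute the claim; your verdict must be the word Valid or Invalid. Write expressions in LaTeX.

Valid: G'(x) = f(x).

d/dx[G] = - 5 x \sin{\left(\frac{5 x^{2}}{2} + x - \frac{1}{4} \right)} - \sin{\left(\frac{5 x^{2}}{2} + x - \frac{1}{4} \right)}
This equals f(x) exactly, so the claim holds.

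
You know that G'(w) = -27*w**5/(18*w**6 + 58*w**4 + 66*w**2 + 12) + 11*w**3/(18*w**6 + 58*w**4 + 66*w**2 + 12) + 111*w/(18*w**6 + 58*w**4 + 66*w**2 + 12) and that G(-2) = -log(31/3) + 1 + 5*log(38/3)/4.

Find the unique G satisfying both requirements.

Integrate term by term and add the pieces.
A general antiderivative is 5*log(3*w**2 + 2/3)/4 - log(w**4/3 + w**2 + 1) + C.
The condition gives C = -log(31/3) + 1 + 5*log(38/3)/4 - (-log(31/3) + 5*log(38/3)/4) = 1.
So G(w) = 5*log(3*w**2 + 2/3)/4 - log(w**4/3 + w**2 + 1) + 1.
Check: d/dw[5*log(3*w**2 + 2/3)/4 - log(w**4/3 + w**2 + 1) + 1] = (-27*w**5 + 11*w**3 + 111*w)/(18*w**6 + 58*w**4 + 66*w**2 + 12), which equals G'(w).

G(w) = 5*log(3*w**2 + 2/3)/4 - log(w**4/3 + w**2 + 1) + 1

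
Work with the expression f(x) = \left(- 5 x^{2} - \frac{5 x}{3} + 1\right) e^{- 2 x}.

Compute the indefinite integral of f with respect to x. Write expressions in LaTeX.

F(x) = \frac{\left(15 x^{2} + 20 x + 7\right) e^{- 2 x}}{6} + C

f has the shape u'v + uv' for u = \frac{5 x^{2}}{2} + \frac{10 x}{3} + \frac{7}{6} and v = e^{- 2 x} — it is the derivative of the product u*v.
Check: d/dx[\frac{\left(15 x^{2} + 20 x + 7\right) e^{- 2 x}}{6}] = \frac{\left(- 15 x^{2} - 5 x + 3\right) e^{- 2 x}}{3}, which equals f(x).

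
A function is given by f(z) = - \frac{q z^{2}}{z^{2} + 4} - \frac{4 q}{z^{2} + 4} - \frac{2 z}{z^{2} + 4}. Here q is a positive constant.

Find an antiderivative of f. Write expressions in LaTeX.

An antiderivative is F(z) = - q z - \log{\left(z^{2} + 4 \right)}.

The integrand splits into summands that can be handled one at a time.
Check: d/dz[- q z - \log{\left(z^{2} + 4 \right)}] = \frac{- q z^{2} - 4 q - 2 z}{z^{2} + 4}, which equals f(z).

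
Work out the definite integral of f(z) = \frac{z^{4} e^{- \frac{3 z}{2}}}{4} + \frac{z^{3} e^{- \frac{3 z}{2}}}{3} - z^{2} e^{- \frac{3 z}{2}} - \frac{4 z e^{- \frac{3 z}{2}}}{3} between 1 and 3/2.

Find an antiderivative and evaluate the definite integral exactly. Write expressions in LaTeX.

Recognize the product-rule pattern: f = u'v + uv' with u = - \frac{3 \left(- \frac{z^{2}}{3} - \frac{2 z}{3}\right)^{2}}{2}, v = e^{- \frac{3 z}{2}}, so integration by parts undoes it.
F(z) = - \frac{z^{4} e^{- \frac{3 z}{2}}}{6} - \frac{2 z^{3} e^{- \frac{3 z}{2}}}{3} - \frac{2 z^{2} e^{- \frac{3 z}{2}}}{3} is an antiderivative of f.
Check: d/dz[- \frac{z^{4} e^{- \frac{3 z}{2}}}{6} - \frac{2 z^{3} e^{- \frac{3 z}{2}}}{3} - \frac{2 z^{2} e^{- \frac{3 z}{2}}}{3}] = \frac{\left(3 z^{4} + 4 z^{3} - 12 z^{2} - 16 z\right) e^{- \frac{3 z}{2}}}{12}, which equals f(z).
F(3/2) = - \frac{147}{32 e^{\frac{9}{4}}}; F(1) = - \frac{3}{2 e^{\frac{3}{2}}}.
Integral = F(3/2) - F(1) = - \frac{147}{32 e^{\frac{9}{4}}} + \frac{3}{2 e^{\frac{3}{2}}}.

Antiderivative: F(z) = - \frac{z^{4} e^{- \frac{3 z}{2}}}{6} - \frac{2 z^{3} e^{- \frac{3 z}{2}}}{3} - \frac{2 z^{2} e^{- \frac{3 z}{2}}}{3}; value = - \frac{147}{32 e^{\frac{9}{4}}} + \frac{3}{2 e^{\frac{3}{2}}}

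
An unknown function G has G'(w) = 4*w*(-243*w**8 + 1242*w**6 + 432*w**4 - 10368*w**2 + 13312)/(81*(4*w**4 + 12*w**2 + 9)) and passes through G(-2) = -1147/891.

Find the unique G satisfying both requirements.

Recognize the product-rule pattern: G'(w) = u'v + uv' with u = -8/(w**2 + 3/2), v = (4/3 - w**2/2)**4, so integration by parts undoes it.
A general antiderivative is -8*(4/3 - w**2/2)**4/(w**2 + 3/2) + C.
The condition gives C = -1147/891 - (-256/891) = -1.
So G(w) = -w**8/(2*w**2 + 3) + 16*w**6/(3*w**2 + 9/2) - 64*w**4/(3*w**2 + 9/2) + 1024*w**2/(27*w**2 + 81/2) - 1 - 2048/(81*w**2 + 243/2).
Check: d/dw[-w**8/(2*w**2 + 3) + 16*w**6/(3*w**2 + 9/2) - 64*w**4/(3*w**2 + 9/2) + 1024*w**2/(27*w**2 + 81/2) - 1 - 2048/(81*w**2 + 243/2)] = (-972*w**9 + 4968*w**7 + 1728*w**5 - 41472*w**3 + 53248*w)/(324*w**4 + 972*w**2 + 729), which equals G'(w).

G(w) = -w**8/(2*w**2 + 3) + 16*w**6/(3*w**2 + 9/2) - 64*w**4/(3*w**2 + 9/2) + 1024*w**2/(27*w**2 + 81/2) - 1 - 2048/(81*w**2 + 243/2)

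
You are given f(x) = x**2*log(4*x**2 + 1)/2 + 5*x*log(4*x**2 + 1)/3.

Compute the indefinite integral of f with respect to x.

F(x) = x**3*log(4*x**2 + 1)/6 - x**3/9 + 5*x**2*log(4*x**2 + 1)/6 - 5*x**2/6 + x/12 + 5*log(x**2 + 1/4)/24 - atan(2*x)/24 + C

Integrate term by term and add the pieces.
Check: d/dx[x**3*log(4*x**2 + 1)/6 - x**3/9 + 5*x**2*log(4*x**2 + 1)/6 - 5*x**2/6 + x/12 + 5*log(x**2 + 1/4)/24 - atan(2*x)/24] = x**2*log(4*x**2 + 1)/2 + 5*x*log(4*x**2 + 1)/3 = f(x).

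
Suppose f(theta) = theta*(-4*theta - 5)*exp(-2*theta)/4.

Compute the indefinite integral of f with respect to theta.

f has the shape u'v + uv' for u = theta**2/2 + 9*theta/8 + 9/16 and v = exp(-2*theta) — it is the derivative of the product u*v.
Check: d/dtheta[theta**2*exp(-2*theta)/2 + 9*theta*exp(-2*theta)/8 + 9*exp(-2*theta)/16] = (-4*theta**2 - 5*theta)*exp(-2*theta)/4, which equals f(theta).

F(theta) = theta**2*exp(-2*theta)/2 + 9*theta*exp(-2*theta)/8 + 9*exp(-2*theta)/16 + C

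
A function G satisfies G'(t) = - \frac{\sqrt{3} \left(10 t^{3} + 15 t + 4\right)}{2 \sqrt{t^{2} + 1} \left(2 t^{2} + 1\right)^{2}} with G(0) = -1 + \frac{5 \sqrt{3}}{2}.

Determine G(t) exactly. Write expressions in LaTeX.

Differentiate the proposed G(t) back; it has to land on the given G'(t).
A general antiderivative is - \frac{3 \left(\frac{4 t}{3} - \frac{5}{3}\right) \sqrt{3 t^{2} + 3}}{4 t^{2} + 2} + C.
The condition gives C = -1 + \frac{5 \sqrt{3}}{2} - (\frac{5 \sqrt{3}}{2}) = -1.
So G(t) = \frac{- 4 t^{2} - 4 \sqrt{3} t \sqrt{t^{2} + 1} + 5 \sqrt{3} \sqrt{t^{2} + 1} - 2}{4 t^{2} + 2}.
Check: d/dt[\frac{- 4 t^{2} - 4 \sqrt{3} t \sqrt{t^{2} + 1} + 5 \sqrt{3} \sqrt{t^{2} + 1} - 2}{4 t^{2} + 2}] = \frac{- 10 \sqrt{3} t^{3} - 15 \sqrt{3} t - 4 \sqrt{3}}{8 t^{4} \sqrt{t^{2} + 1} + 8 t^{2} \sqrt{t^{2} + 1} + 2 \sqrt{t^{2} + 1}}, which equals G'(t).

G(t) = \frac{- 4 t^{2} - 4 \sqrt{3} t \sqrt{t^{2} + 1} + 5 \sqrt{3} \sqrt{t^{2} + 1} - 2}{4 t^{2} + 2}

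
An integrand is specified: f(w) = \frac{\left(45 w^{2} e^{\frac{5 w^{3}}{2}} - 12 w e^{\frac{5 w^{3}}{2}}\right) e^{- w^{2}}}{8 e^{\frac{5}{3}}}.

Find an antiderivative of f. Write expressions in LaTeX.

An antiderivative is F(w) = \frac{3 e^{- w^{2}} e^{\frac{5 w^{3}}{2}}}{4 e^{\frac{5}{3}}}.

f matches the chain-rule pattern g'(h)*h' with inner function h(w) = \frac{5 w^{3}}{2} - w^{2} - \frac{5}{3}; substituting u = h(w) collapses the integral.
Check: d/dw[\frac{3 e^{- w^{2}} e^{\frac{5 w^{3}}{2}}}{4 e^{\frac{5}{3}}}] = \frac{\left(45 w^{2} e^{\frac{5 w^{3}}{2}} - 12 w e^{\frac{5 w^{3}}{2}}\right) e^{- w^{2}}}{8 e^{\frac{5}{3}}} = f(w).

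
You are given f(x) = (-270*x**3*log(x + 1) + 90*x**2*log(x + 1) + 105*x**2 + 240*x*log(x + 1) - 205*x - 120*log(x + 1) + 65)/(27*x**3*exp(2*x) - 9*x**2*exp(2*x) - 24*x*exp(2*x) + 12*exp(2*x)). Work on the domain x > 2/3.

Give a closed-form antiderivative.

f has the shape u'v + uv' for u = 5*log(x + 1) + 5/(3*(3*x - 2)) and v = exp(-2*x) — it is the derivative of the product u*v.
Check: d/dx[-(-5*log(x + 1) - 5/(3*(3*x - 2)))*exp(-2*x)] = (-270*x**3*log(x + 1) + 90*x**2*log(x + 1) + 105*x**2 + 240*x*log(x + 1) - 205*x - 120*log(x + 1) + 65)/(27*x**3*exp(2*x) - 9*x**2*exp(2*x) - 24*x*exp(2*x) + 12*exp(2*x)) = f(x).

An antiderivative is F(x) = -(-5*log(x + 1) - 5/(3*(3*x - 2)))*exp(-2*x).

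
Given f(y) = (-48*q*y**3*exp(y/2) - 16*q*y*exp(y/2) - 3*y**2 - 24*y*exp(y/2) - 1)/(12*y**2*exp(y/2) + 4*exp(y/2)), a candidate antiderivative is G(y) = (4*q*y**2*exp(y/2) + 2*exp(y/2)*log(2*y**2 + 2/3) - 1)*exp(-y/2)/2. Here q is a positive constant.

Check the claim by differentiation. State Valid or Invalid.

d/dy[G] = (48*q*y**3*exp(y/2) + 16*q*y*exp(y/2) + 3*y**2 + 24*y*exp(y/2) + 1)/(12*y**2*exp(y/2) + 4*exp(y/2))
d/dy[G] - f(y) = (48*q*y**3*exp(y) + 16*q*y*exp(y) + 3*y**2*exp(y/2) + 24*y*exp(y) + exp(y/2))/(6*y**2*exp(y) + 2*exp(y)) != 0.

Invalid: d/dy[G] - f = (48*q*y**3*exp(y) + 16*q*y*exp(y) + 3*y**2*exp(y/2) + 24*y*exp(y) + exp(y/2))/(6*y**2*exp(y) + 2*exp(y)), which is not 0.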